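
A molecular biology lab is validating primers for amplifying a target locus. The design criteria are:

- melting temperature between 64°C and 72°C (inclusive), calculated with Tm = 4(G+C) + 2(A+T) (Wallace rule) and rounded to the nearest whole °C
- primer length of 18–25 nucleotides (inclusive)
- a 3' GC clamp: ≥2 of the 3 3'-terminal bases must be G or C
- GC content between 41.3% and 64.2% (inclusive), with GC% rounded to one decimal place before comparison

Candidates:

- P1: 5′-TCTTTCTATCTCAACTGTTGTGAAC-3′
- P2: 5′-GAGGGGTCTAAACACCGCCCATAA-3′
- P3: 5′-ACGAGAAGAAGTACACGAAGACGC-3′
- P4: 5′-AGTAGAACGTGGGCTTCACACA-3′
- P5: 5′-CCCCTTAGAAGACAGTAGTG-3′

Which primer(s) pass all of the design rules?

P1 (25 nt, A=5 T=11 G=3 C=6): Tm = 2·16 + 4·9 = 68°C ✓; length 25 ✓; 3' end AAC has 1 G/C, need ≥2 ✗; GC 9/25 = 36.0%, outside 41.3–64.2% ✗ — fails.
P2 (24 nt, A=8 T=3 G=6 C=7): Tm = 2·11 + 4·13 = 74°C, outside 64–72°C ✗; length 24 ✓; 3' end TAA has 0 G/C, need ≥2 ✗; GC 13/24 = 54.2% ✓ — fails.
P3 (24 nt, A=11 T=1 G=7 C=5): Tm = 2·12 + 4·12 = 72°C ✓; length 24 ✓; 3' end CGC has 3 G/C ✓; GC 12/24 = 50.0% ✓ — passes.
P4 (22 nt, A=7 T=4 G=6 C=5): Tm = 2·11 + 4·11 = 66°C ✓; length 22 ✓; 3' end ACA has 1 G/C, need ≥2 ✗; GC 11/22 = 50.0% ✓ — fails.
P5 (20 nt, A=6 T=4 G=5 C=5): Tm = 2·10 + 4·10 = 60°C, outside 64–72°C ✗; length 20 ✓; 3' end GTG has 2 G/C ✓; GC 10/20 = 50.0% ✓ — fails.

P3 only.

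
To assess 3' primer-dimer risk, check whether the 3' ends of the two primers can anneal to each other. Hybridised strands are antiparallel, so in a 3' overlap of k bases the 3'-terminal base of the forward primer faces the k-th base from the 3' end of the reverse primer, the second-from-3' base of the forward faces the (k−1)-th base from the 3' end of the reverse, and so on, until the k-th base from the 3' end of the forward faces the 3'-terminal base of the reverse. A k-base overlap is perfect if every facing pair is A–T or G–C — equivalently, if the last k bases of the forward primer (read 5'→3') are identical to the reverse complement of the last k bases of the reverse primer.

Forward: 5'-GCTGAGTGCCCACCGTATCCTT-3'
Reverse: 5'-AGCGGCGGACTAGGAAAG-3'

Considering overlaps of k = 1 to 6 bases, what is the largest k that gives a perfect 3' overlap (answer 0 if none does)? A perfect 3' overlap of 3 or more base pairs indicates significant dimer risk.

Last 6 bases (5'→3') — forward …ATCCTT, reverse …GGAAAG.
Reverse complement of the reverse primer's last 6 bases: CTTTCC; its first k bases are the reverse complement of the reverse primer's last k bases, so a perfect k-base overlap needs the forward primer's last k bases to equal them.
Comparing (forward last k vs required): k=1: T vs C ✗; k=2: TT vs CT ✗; k=3: CTT vs CTT ✓; k=4: CCTT vs CTTT ✗; k=5: TCCTT vs CTTTC ✗; k=6: ATCCTT vs CTTTCC ✗.
Only k = 3 is perfect, so the longest perfect 3' overlap is 3.

Longest perfect overlap: 3 complementary base pairs; significant dimer risk (threshold 3).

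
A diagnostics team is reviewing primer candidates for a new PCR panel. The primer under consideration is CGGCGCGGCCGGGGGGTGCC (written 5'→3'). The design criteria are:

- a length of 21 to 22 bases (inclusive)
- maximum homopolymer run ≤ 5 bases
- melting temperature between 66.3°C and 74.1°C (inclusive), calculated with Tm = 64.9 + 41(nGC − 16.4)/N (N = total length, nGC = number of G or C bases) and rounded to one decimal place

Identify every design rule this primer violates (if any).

Fails: length, homopolymer run.

Base counts: A=0, T=1, G=12, C=7 (length 20).
length: length 20, outside 21–22 ✗
homopolymer run: longest run = 6, exceeds 5 ✗
Tm: Tm = 64.9 + 41·(19 − 16.4)/20 = 70.2°C ✓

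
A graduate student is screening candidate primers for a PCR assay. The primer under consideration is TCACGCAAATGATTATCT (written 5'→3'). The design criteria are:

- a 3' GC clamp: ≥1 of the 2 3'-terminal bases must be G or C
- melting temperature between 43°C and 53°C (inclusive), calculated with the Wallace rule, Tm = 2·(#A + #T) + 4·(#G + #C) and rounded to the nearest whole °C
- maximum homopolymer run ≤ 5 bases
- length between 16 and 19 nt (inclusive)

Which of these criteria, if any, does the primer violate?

Meets all criteria.

Base counts: A=6, T=6, G=2, C=4 (length 18).
GC clamp: 3' end CT has 1 G/C ✓
Tm: Tm = 2·12 + 4·6 = 48°C ✓
homopolymer run: longest run = 3 ✓
length: length 18 ✓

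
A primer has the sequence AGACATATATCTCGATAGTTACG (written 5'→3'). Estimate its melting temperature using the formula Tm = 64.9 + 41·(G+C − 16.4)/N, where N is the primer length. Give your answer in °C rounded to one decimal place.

49.9°C

Base counts: A=8, T=7, G=4, C=4; G+C = 8, N = 23.
Tm = 64.9 + 41·(8 − 16.4)/23 = 64.9 + -344.40/23 = 49.9°C.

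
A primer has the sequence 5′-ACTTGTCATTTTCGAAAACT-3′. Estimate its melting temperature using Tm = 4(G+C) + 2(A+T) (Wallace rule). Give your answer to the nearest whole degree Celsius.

52°C

Base counts: A=6, T=8, G=2, C=4 (length 20).
Tm = 2·(6+8) + 4·(2+4) = 2·14 + 4·6 = 28 + 24 = 52°C.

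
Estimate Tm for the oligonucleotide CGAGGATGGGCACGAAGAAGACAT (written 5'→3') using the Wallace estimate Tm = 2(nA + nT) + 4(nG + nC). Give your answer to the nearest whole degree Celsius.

74°C

Base counts: A=9, T=2, G=9, C=4 (length 24).
Tm = 2·(9+2) + 4·(9+4) = 2·11 + 4·13 = 22 + 52 = 74°C.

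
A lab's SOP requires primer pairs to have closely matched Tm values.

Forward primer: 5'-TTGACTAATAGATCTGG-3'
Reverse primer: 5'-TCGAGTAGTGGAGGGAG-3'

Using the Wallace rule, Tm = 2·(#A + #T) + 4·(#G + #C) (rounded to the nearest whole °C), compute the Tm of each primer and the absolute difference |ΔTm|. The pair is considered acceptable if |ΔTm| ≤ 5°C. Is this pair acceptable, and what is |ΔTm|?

|ΔTm| = 8°C; the pair is not acceptable.

Forward: A=5 T=6 G=4 C=2 → Tm = 2·11 + 4·6 = 46°C.
Reverse: A=4 T=3 G=9 C=1 → Tm = 2·7 + 4·10 = 54°C.
|ΔTm| = |46 − 54| = 8°C, > 5°C.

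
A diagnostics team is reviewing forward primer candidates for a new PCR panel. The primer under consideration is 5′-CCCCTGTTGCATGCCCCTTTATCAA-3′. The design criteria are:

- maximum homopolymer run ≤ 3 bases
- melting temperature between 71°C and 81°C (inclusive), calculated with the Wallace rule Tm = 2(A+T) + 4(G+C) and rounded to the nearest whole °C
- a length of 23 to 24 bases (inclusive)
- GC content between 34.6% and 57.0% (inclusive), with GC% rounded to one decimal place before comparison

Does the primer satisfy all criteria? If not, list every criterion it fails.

Fails: homopolymer run, length.

Base counts: A=4, T=8, G=3, C=10 (length 25).
homopolymer run: longest run = 4, exceeds 3 ✗
Tm: Tm = 2·12 + 4·13 = 76°C ✓
length: length 25, outside 23–24 ✗
GC content: GC 13/25 = 52.0% ✓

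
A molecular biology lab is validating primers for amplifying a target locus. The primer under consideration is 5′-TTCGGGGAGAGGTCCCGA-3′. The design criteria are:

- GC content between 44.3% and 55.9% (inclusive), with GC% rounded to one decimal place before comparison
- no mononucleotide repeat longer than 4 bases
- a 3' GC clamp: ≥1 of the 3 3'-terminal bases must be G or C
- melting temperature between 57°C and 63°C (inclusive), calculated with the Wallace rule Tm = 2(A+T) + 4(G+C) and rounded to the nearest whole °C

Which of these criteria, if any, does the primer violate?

Fails: GC content.

Base counts: A=3, T=3, G=8, C=4 (length 18).
GC content: GC 12/18 = 66.7%, outside 44.3–55.9% ✗
homopolymer run: longest run = 4 ✓
GC clamp: 3' end CGA has 2 G/C ✓
Tm: Tm = 2·6 + 4·12 = 60°C ✓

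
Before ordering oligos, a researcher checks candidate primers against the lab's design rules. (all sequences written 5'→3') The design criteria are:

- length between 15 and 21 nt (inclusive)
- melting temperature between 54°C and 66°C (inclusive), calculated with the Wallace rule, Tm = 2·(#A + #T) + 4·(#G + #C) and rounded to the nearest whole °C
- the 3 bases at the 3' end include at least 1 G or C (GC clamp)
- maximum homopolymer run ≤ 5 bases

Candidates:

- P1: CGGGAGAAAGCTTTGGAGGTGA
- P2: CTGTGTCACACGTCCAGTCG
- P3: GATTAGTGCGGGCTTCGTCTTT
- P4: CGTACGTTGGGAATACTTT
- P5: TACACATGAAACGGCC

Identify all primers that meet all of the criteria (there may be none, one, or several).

P2 only.

P1 (22 nt, A=6 T=4 G=10 C=2): length 22, outside 15–21 ✗; Tm = 2·10 + 4·12 = 68°C, outside 54–66°C ✗; 3' end TGA has 1 G/C ✓; longest run = 3 ✓ — fails.
P2 (20 nt, A=3 T=5 G=5 C=7): length 20 ✓; Tm = 2·8 + 4·12 = 64°C ✓; 3' end TCG has 2 G/C ✓; longest run = 2 ✓ — passes.
P3 (22 nt, A=2 T=9 G=7 C=4): length 22, outside 15–21 ✗; Tm = 2·11 + 4·11 = 66°C ✓; 3' end TTT has 0 G/C, need ≥1 ✗; longest run = 3 ✓ — fails.
P4 (19 nt, A=4 T=7 G=5 C=3): length 19 ✓; Tm = 2·11 + 4·8 = 54°C ✓; 3' end TTT has 0 G/C, need ≥1 ✗; longest run = 3 ✓ — fails.
P5 (16 nt, A=6 T=2 G=3 C=5): length 16 ✓; Tm = 2·8 + 4·8 = 48°C, outside 54–66°C ✗; 3' end GCC has 3 G/C ✓; longest run = 3 ✓ — fails.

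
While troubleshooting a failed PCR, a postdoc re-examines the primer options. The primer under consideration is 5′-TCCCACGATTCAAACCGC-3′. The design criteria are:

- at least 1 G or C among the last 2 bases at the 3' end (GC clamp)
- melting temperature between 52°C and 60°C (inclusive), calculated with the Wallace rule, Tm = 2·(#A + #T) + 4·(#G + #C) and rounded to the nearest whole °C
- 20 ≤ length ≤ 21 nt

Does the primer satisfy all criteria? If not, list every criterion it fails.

Fails: length.

Base counts: A=5, T=3, G=2, C=8 (length 18).
GC clamp: 3' end GC has 2 G/C ✓
Tm: Tm = 2·8 + 4·10 = 56°C ✓
length: length 18, outside 20–21 ✗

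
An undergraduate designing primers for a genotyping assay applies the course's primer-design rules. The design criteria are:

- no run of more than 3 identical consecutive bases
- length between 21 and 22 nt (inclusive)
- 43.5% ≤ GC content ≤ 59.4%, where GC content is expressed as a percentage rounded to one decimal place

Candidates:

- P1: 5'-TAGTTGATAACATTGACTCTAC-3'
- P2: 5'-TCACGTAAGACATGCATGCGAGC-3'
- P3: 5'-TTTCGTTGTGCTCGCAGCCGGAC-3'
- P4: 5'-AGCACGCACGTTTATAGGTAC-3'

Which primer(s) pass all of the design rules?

P4 only.

P1 (22 nt, A=7 T=8 G=3 C=4): longest run = 2 ✓; length 22 ✓; GC 7/22 = 31.8%, outside 43.5–59.4% ✗ — fails.
P2 (23 nt, A=7 T=4 G=6 C=6): longest run = 2 ✓; length 23, outside 21–22 ✗; GC 12/23 = 52.2% ✓ — fails.
P3 (23 nt, A=2 T=7 G=7 C=7): longest run = 3 ✓; length 23, outside 21–22 ✗; GC 14/23 = 60.9%, outside 43.5–59.4% ✗ — fails.
P4 (21 nt, A=6 T=5 G=5 C=5): longest run = 3 ✓; length 21 ✓; GC 10/21 = 47.6% ✓ — passes.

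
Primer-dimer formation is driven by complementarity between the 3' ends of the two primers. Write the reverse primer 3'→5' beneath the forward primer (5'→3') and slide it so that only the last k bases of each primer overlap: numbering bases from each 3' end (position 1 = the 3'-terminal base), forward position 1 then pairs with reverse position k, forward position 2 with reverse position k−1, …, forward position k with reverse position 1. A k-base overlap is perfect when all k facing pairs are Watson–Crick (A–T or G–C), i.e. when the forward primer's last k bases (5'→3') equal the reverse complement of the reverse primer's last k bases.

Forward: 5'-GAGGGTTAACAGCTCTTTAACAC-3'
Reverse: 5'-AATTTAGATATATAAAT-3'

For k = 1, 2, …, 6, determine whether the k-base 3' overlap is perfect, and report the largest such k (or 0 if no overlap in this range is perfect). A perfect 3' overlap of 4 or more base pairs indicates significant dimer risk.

Last 6 bases (5'→3') — forward …TAACAC, reverse …ATAAAT.
Reverse complement of the reverse primer's last 6 bases: ATTTAT; its first k bases are the reverse complement of the reverse primer's last k bases, so a perfect k-base overlap needs the forward primer's last k bases to equal them.
Comparing (forward last k vs required): k=1: C vs A ✗; k=2: AC vs AT ✗; k=3: CAC vs ATT ✗; k=4: ACAC vs ATTT ✗; k=5: AACAC vs ATTTA ✗; k=6: TAACAC vs ATTTAT ✗.
No overlap length from 1 to 6 is perfect, so the longest perfect 3' overlap is 0.

Longest perfect overlap: 0 complementary base pairs; below the dimer-risk threshold (threshold 4).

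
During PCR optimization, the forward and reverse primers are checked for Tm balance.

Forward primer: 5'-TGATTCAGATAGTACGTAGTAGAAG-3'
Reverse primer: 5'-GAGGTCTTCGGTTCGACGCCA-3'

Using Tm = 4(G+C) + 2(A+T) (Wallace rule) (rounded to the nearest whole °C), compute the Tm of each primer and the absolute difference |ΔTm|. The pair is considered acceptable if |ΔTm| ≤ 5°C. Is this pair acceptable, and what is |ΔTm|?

Forward: A=9 T=7 G=7 C=2 → Tm = 2·16 + 4·9 = 68°C.
Reverse: A=3 T=5 G=7 C=6 → Tm = 2·8 + 4·13 = 68°C.
|ΔTm| = |68 − 68| = 0°C, ≤ 5°C.

|ΔTm| = 0°C; the pair is acceptable.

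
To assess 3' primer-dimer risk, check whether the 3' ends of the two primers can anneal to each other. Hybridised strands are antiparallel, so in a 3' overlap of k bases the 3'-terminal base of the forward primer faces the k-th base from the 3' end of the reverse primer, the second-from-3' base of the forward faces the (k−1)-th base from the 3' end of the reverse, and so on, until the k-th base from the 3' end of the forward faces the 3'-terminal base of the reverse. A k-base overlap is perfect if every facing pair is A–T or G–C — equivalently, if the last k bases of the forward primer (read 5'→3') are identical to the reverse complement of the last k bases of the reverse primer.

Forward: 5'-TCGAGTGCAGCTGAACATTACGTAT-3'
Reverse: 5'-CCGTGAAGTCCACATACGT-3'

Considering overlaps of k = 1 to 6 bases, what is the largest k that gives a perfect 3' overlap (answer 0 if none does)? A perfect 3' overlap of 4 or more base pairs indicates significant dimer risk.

Last 6 bases (5'→3') — forward …ACGTAT, reverse …ATACGT.
Reverse complement of the reverse primer's last 6 bases: ACGTAT; its first k bases are the reverse complement of the reverse primer's last k bases, so a perfect k-base overlap needs the forward primer's last k bases to equal them.
Comparing (forward last k vs required): k=1: T vs A ✗; k=2: AT vs AC ✗; k=3: TAT vs ACG ✗; k=4: GTAT vs ACGT ✗; k=5: CGTAT vs ACGTA ✗; k=6: ACGTAT vs ACGTAT ✓.
Only k = 6 is perfect, so the longest perfect 3' overlap is 6.

Longest perfect overlap: 6 complementary base pairs; significant dimer risk (threshold 4).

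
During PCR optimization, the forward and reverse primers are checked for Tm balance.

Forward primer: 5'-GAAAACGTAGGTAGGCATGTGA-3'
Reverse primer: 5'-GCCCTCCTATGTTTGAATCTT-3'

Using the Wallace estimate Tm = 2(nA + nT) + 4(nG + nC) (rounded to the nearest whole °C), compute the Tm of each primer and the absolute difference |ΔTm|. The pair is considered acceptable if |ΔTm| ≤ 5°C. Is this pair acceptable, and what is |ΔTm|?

|ΔTm| = 4°C; the pair is acceptable.

Forward: A=8 T=4 G=8 C=2 → Tm = 2·12 + 4·10 = 64°C.
Reverse: A=3 T=9 G=3 C=6 → Tm = 2·12 + 4·9 = 60°C.
|ΔTm| = |64 − 60| = 4°C, ≤ 5°C.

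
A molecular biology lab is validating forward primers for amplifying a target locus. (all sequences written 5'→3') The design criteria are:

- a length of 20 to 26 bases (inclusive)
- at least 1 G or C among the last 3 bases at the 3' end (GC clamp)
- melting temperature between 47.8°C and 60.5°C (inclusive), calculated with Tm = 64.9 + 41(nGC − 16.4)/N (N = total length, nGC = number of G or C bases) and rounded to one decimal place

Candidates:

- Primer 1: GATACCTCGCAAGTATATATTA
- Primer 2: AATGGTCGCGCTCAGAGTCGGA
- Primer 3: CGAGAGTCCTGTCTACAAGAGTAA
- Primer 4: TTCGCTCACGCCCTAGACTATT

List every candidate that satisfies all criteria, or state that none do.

Primer 1 (22 nt, A=8 T=7 G=3 C=4): length 22 ✓; 3' end TTA has 0 G/C, need ≥1 ✗; Tm = 64.9 + 41·(7 − 16.4)/22 = 47.4°C, outside 47.8–60.5°C ✗ — fails.
Primer 2 (22 nt, A=5 T=4 G=8 C=5): length 22 ✓; 3' end GGA has 2 G/C ✓; Tm = 64.9 + 41·(13 − 16.4)/22 = 58.6°C ✓ — passes.
Primer 3 (24 nt, A=8 T=5 G=6 C=5): length 24 ✓; 3' end TAA has 0 G/C, need ≥1 ✗; Tm = 64.9 + 41·(11 − 16.4)/24 = 55.7°C ✓ — fails.
Primer 4 (22 nt, A=4 T=7 G=3 C=8): length 22 ✓; 3' end ATT has 0 G/C, need ≥1 ✗; Tm = 64.9 + 41·(11 − 16.4)/22 = 54.8°C ✓ — fails.

Primer 2 only.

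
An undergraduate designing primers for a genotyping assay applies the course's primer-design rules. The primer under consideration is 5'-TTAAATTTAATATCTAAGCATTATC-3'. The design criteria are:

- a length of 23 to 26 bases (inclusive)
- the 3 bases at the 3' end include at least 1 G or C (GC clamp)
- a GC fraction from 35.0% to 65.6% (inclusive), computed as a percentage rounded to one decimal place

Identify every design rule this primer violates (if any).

Fails: GC content.

Base counts: A=10, T=11, G=1, C=3 (length 25).
length: length 25 ✓
GC clamp: 3' end ATC has 1 G/C ✓
GC content: GC 4/25 = 16.0%, outside 35.0–65.6% ✗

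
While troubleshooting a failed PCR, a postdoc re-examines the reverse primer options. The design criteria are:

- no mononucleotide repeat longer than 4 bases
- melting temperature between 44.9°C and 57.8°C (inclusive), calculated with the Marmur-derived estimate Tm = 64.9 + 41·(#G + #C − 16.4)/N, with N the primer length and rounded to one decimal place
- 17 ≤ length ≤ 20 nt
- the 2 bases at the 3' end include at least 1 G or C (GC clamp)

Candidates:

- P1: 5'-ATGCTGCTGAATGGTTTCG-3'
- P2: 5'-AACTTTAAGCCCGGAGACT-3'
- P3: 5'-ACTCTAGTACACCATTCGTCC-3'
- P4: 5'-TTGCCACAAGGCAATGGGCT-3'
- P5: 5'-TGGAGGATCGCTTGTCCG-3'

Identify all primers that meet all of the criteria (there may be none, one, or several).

P1, P2, P4 and P5.

P1 (19 nt, A=3 T=7 G=6 C=3): longest run = 3 ✓; Tm = 64.9 + 41·(9 − 16.4)/19 = 48.9°C ✓; length 19 ✓; 3' end CG has 2 G/C ✓ — passes.
P2 (19 nt, A=6 T=4 G=4 C=5): longest run = 3 ✓; Tm = 64.9 + 41·(9 − 16.4)/19 = 48.9°C ✓; length 19 ✓; 3' end CT has 1 G/C ✓ — passes.
P3 (21 nt, A=5 T=6 G=2 C=8): longest run = 2 ✓; Tm = 64.9 + 41·(10 − 16.4)/21 = 52.4°C ✓; length 21, outside 17–20 ✗; 3' end CC has 2 G/C ✓ — fails.
P4 (20 nt, A=5 T=4 G=6 C=5): longest run = 3 ✓; Tm = 64.9 + 41·(11 − 16.4)/20 = 53.8°C ✓; length 20 ✓; 3' end CT has 1 G/C ✓ — passes.
P5 (18 nt, A=2 T=5 G=7 C=4): longest run = 2 ✓; Tm = 64.9 + 41·(11 − 16.4)/18 = 52.6°C ✓; length 18 ✓; 3' end CG has 2 G/C ✓ — passes.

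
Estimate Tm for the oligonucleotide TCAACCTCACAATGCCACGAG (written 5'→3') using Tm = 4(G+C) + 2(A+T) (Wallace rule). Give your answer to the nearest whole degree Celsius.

Base counts: A=7, T=3, G=3, C=8 (length 21).
Tm = 2·(7+3) + 4·(3+8) = 2·10 + 4·11 = 20 + 44 = 64°C.

64°C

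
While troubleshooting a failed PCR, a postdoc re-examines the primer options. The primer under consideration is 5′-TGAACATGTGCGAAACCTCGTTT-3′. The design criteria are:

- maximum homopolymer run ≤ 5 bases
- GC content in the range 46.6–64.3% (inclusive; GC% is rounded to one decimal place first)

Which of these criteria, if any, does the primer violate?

Base counts: A=6, T=7, G=5, C=5 (length 23).
homopolymer run: longest run = 3 ✓
GC content: GC 10/23 = 43.5%, outside 46.6–64.3% ✗

Fails: GC content.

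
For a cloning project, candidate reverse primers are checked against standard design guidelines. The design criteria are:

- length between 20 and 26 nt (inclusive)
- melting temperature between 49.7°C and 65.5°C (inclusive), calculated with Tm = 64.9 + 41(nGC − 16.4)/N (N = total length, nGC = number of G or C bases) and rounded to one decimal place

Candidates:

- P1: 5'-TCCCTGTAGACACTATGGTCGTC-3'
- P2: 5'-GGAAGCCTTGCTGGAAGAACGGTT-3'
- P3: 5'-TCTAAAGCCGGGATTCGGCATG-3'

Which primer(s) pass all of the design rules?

P1 (23 nt, A=4 T=7 G=5 C=7): length 23 ✓; Tm = 64.9 + 41·(12 − 16.4)/23 = 57.1°C ✓ — passes.
P2 (24 nt, A=6 T=5 G=9 C=4): length 24 ✓; Tm = 64.9 + 41·(13 − 16.4)/24 = 59.1°C ✓ — passes.
P3 (22 nt, A=5 T=5 G=7 C=5): length 22 ✓; Tm = 64.9 + 41·(12 − 16.4)/22 = 56.7°C ✓ — passes.

P1, P2 and P3.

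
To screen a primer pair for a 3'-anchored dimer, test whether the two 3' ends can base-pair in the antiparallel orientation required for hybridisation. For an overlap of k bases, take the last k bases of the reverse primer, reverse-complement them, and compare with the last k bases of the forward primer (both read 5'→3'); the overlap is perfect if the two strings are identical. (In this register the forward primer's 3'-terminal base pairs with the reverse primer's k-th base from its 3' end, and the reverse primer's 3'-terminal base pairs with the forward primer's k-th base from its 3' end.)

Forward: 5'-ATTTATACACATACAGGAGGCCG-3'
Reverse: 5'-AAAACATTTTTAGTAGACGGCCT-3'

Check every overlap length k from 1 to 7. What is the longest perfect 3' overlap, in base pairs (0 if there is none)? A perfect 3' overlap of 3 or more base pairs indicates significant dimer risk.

Longest perfect overlap: 6 complementary base pairs; significant dimer risk (threshold 3).

Last 7 bases (5'→3') — forward …GAGGCCG, reverse …ACGGCCT.
Reverse complement of the reverse primer's last 7 bases: AGGCCGT; its first k bases are the reverse complement of the reverse primer's last k bases, so a perfect k-base overlap needs the forward primer's last k bases to equal them.
Comparing (forward last k vs required): k=1: G vs A ✗; k=2: CG vs AG ✗; k=3: CCG vs AGG ✗; k=4: GCCG vs AGGC ✗; k=5: GGCCG vs AGGCC ✗; k=6: AGGCCG vs AGGCCG ✓; k=7: GAGGCCG vs AGGCCGT ✗.
Only k = 6 is perfect, so the longest perfect 3' overlap is 6.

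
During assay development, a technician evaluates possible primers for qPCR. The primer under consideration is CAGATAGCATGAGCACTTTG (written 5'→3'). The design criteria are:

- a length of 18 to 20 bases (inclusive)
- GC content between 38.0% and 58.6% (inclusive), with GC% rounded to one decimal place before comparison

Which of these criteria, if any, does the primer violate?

Base counts: A=6, T=5, G=5, C=4 (length 20).
length: length 20 ✓
GC content: GC 9/20 = 45.0% ✓

Meets all criteria.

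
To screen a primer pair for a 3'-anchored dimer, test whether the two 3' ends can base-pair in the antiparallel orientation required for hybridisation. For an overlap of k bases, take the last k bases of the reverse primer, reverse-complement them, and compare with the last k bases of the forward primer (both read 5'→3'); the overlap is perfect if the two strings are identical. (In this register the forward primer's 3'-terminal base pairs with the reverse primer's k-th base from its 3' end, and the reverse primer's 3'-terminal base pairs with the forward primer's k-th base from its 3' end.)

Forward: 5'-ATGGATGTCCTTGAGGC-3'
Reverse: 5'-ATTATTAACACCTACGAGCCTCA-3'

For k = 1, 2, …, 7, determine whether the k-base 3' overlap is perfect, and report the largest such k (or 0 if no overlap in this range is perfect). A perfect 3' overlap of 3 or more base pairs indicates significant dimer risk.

Last 7 bases (5'→3') — forward …TTGAGGC, reverse …AGCCTCA.
Reverse complement of the reverse primer's last 7 bases: TGAGGCT; its first k bases are the reverse complement of the reverse primer's last k bases, so a perfect k-base overlap needs the forward primer's last k bases to equal them.
Comparing (forward last k vs required): k=1: C vs T ✗; k=2: GC vs TG ✗; k=3: GGC vs TGA ✗; k=4: AGGC vs TGAG ✗; k=5: GAGGC vs TGAGG ✗; k=6: TGAGGC vs TGAGGC ✓; k=7: TTGAGGC vs TGAGGCT ✗.
Only k = 6 is perfect, so the longest perfect 3' overlap is 6.

Longest perfect overlap: 6 complementary base pairs; significant dimer risk (threshold 3).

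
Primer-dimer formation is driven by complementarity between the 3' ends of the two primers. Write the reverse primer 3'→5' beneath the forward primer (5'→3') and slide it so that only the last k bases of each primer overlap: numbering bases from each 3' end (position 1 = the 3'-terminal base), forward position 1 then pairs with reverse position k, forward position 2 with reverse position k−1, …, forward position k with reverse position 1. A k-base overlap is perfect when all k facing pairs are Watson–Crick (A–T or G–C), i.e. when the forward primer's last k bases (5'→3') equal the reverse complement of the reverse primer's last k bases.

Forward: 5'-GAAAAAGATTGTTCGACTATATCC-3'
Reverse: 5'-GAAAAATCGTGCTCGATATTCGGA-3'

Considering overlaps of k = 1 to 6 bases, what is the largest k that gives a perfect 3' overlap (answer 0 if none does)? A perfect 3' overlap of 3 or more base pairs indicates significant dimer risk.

Last 6 bases (5'→3') — forward …ATATCC, reverse …TTCGGA.
Reverse complement of the reverse primer's last 6 bases: TCCGAA; its first k bases are the reverse complement of the reverse primer's last k bases, so a perfect k-base overlap needs the forward primer's last k bases to equal them.
Comparing (forward last k vs required): k=1: C vs T ✗; k=2: CC vs TC ✗; k=3: TCC vs TCC ✓; k=4: ATCC vs TCCG ✗; k=5: TATCC vs TCCGA ✗; k=6: ATATCC vs TCCGAA ✗.
Only k = 3 is perfect, so the longest perfect 3' overlap is 3.

Longest perfect overlap: 3 complementary base pairs; significant dimer risk (threshold 3).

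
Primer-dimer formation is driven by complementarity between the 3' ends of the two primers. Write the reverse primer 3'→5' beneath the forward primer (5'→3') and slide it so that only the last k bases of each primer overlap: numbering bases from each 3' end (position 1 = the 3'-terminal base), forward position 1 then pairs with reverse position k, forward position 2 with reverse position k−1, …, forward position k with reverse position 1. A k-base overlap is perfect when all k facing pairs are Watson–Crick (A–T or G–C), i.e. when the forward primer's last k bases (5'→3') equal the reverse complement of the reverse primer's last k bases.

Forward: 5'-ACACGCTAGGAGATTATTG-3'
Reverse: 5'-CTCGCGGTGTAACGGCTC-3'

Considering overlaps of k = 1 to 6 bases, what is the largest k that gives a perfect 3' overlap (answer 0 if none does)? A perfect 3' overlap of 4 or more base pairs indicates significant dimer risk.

Last 6 bases (5'→3') — forward …TTATTG, reverse …CGGCTC.
Reverse complement of the reverse primer's last 6 bases: GAGCCG; its first k bases are the reverse complement of the reverse primer's last k bases, so a perfect k-base overlap needs the forward primer's last k bases to equal them.
Comparing (forward last k vs required): k=1: G vs G ✓; k=2: TG vs GA ✗; k=3: TTG vs GAG ✗; k=4: ATTG vs GAGC ✗; k=5: TATTG vs GAGCC ✗; k=6: TTATTG vs GAGCCG ✗.
Only k = 1 is perfect, so the longest perfect 3' overlap is 1.

Longest perfect overlap: 1 complementary base pair; below the dimer-risk threshold (threshold 4).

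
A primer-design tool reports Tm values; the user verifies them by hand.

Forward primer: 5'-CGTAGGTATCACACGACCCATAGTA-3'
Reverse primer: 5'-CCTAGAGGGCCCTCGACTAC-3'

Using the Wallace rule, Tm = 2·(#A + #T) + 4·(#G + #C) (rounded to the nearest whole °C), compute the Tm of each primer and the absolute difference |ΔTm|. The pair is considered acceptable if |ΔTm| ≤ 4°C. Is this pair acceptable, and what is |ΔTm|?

Forward: A=8 T=5 G=5 C=7 → Tm = 2·13 + 4·12 = 74°C.
Reverse: A=4 T=3 G=5 C=8 → Tm = 2·7 + 4·13 = 66°C.
|ΔTm| = |74 − 66| = 8°C, > 4°C.

|ΔTm| = 8°C; the pair is not acceptable.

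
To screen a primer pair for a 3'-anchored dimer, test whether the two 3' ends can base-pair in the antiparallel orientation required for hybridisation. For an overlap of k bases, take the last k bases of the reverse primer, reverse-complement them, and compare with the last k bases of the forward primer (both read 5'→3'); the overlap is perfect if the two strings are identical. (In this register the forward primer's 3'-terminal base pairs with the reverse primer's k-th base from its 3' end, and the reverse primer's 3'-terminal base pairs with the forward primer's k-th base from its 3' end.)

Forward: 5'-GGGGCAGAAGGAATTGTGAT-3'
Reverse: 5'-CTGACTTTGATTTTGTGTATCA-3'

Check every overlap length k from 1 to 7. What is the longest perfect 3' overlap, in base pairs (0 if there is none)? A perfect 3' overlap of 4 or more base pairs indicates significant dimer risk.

Last 7 bases (5'→3') — forward …TTGTGAT, reverse …TGTATCA.
Reverse complement of the reverse primer's last 7 bases: TGATACA; its first k bases are the reverse complement of the reverse primer's last k bases, so a perfect k-base overlap needs the forward primer's last k bases to equal them.
Comparing (forward last k vs required): k=1: T vs T ✓; k=2: AT vs TG ✗; k=3: GAT vs TGA ✗; k=4: TGAT vs TGAT ✓; k=5: GTGAT vs TGATA ✗; k=6: TGTGAT vs TGATAC ✗; k=7: TTGTGAT vs TGATACA ✗.
Perfect overlaps at k = 1, 4; the largest is 4.

Longest perfect overlap: 4 complementary base pairs; significant dimer risk (threshold 4).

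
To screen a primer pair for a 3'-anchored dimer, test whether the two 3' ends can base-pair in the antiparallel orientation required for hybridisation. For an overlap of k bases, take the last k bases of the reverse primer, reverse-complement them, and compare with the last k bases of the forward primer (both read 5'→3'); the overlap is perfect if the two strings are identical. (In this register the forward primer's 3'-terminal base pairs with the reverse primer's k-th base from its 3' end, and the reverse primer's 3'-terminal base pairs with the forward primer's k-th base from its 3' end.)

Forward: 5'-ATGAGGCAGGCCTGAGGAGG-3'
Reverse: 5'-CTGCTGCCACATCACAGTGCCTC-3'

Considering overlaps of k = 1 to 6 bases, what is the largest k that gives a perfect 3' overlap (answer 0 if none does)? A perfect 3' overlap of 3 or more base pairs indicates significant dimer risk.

Last 6 bases (5'→3') — forward …AGGAGG, reverse …TGCCTC.
Reverse complement of the reverse primer's last 6 bases: GAGGCA; its first k bases are the reverse complement of the reverse primer's last k bases, so a perfect k-base overlap needs the forward primer's last k bases to equal them.
Comparing (forward last k vs required): k=1: G vs G ✓; k=2: GG vs GA ✗; k=3: AGG vs GAG ✗; k=4: GAGG vs GAGG ✓; k=5: GGAGG vs GAGGC ✗; k=6: AGGAGG vs GAGGCA ✗.
Perfect overlaps at k = 1, 4; the largest is 4.

Longest perfect overlap: 4 complementary base pairs; significant dimer risk (threshold 3).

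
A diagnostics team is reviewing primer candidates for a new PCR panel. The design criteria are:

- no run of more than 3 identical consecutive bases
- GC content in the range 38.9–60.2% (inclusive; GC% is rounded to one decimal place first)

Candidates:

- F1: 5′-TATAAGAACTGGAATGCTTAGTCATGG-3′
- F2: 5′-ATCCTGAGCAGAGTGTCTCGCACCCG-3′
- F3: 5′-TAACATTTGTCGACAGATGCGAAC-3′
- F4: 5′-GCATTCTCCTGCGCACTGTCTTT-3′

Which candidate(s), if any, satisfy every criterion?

F1 (27 nt, A=9 T=8 G=7 C=3): longest run = 2 ✓; GC 10/27 = 37.0%, outside 38.9–60.2% ✗ — fails.
F2 (26 nt, A=5 T=5 G=7 C=9): longest run = 3 ✓; GC 16/26 = 61.5%, outside 38.9–60.2% ✗ — fails.
F3 (24 nt, A=8 T=6 G=5 C=5): longest run = 3 ✓; GC 10/24 = 41.7% ✓ — passes.
F4 (23 nt, A=2 T=9 G=4 C=8): longest run = 3 ✓; GC 12/23 = 52.2% ✓ — passes.

F3 and F4.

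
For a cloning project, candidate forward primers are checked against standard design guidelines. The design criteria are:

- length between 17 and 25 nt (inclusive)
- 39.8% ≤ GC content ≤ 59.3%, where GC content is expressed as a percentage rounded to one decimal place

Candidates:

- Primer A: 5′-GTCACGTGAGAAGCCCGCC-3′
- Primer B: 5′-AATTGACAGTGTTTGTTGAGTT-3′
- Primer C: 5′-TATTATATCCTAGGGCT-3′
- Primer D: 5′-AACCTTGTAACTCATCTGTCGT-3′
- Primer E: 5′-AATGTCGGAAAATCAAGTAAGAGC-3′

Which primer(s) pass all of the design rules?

Primer D only.

Primer A (19 nt, A=4 T=2 G=6 C=7): length 19 ✓; GC 13/19 = 68.4%, outside 39.8–59.3% ✗ — fails.
Primer B (22 nt, A=5 T=10 G=6 C=1): length 22 ✓; GC 7/22 = 31.8%, outside 39.8–59.3% ✗ — fails.
Primer C (17 nt, A=4 T=7 G=3 C=3): length 17 ✓; GC 6/17 = 35.3%, outside 39.8–59.3% ✗ — fails.
Primer D (22 nt, A=5 T=8 G=3 C=6): length 22 ✓; GC 9/22 = 40.9% ✓ — passes.
Primer E (24 nt, A=11 T=4 G=6 C=3): length 24 ✓; GC 9/24 = 37.5%, outside 39.8–59.3% ✗ — fails.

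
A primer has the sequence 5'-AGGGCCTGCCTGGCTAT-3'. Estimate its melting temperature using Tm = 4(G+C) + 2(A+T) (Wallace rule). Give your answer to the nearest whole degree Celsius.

Base counts: A=2, T=4, G=6, C=5 (length 17).
Tm = 2·(2+4) + 4·(6+5) = 2·6 + 4·11 = 12 + 44 = 56°C.

56°C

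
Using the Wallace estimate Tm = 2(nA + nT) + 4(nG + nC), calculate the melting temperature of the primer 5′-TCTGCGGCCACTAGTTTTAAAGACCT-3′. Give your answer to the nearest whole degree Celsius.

Base counts: A=6, T=8, G=5, C=7 (length 26).
Tm = 2·(6+8) + 4·(5+7) = 2·14 + 4·12 = 28 + 48 = 76°C.

76°C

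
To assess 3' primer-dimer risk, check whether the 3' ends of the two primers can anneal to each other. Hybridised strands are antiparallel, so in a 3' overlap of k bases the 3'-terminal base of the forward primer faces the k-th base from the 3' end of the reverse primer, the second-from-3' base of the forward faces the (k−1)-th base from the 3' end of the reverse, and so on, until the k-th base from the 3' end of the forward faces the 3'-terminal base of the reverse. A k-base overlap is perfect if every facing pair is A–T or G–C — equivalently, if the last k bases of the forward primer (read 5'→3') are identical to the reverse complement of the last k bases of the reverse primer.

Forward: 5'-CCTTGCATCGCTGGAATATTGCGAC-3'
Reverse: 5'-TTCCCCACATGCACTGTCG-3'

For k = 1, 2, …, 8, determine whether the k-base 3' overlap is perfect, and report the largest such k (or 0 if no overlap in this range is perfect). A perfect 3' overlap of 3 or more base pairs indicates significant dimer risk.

Last 8 bases (5'→3') — forward …ATTGCGAC, reverse …CACTGTCG.
Reverse complement of the reverse primer's last 8 bases: CGACAGTG; its first k bases are the reverse complement of the reverse primer's last k bases, so a perfect k-base overlap needs the forward primer's last k bases to equal them.
Comparing (forward last k vs required): k=1: C vs C ✓; k=2: AC vs CG ✗; k=3: GAC vs CGA ✗; k=4: CGAC vs CGAC ✓; k=5: GCGAC vs CGACA ✗; k=6: TGCGAC vs CGACAG ✗; k=7: TTGCGAC vs CGACAGT ✗; k=8: ATTGCGAC vs CGACAGTG ✗.
Perfect overlaps at k = 1, 4; the largest is 4.

Longest perfect overlap: 4 complementary base pairs; significant dimer risk (threshold 3).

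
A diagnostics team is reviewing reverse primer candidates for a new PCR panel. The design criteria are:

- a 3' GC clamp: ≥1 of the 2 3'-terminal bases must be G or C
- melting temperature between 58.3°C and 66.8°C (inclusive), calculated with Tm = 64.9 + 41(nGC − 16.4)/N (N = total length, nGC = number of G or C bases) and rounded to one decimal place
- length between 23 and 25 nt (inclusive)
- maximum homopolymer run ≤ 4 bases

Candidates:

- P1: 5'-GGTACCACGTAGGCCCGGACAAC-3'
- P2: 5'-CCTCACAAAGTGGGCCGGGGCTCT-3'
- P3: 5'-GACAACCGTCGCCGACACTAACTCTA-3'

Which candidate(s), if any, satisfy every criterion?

P1 and P2.

P1 (23 nt, A=6 T=2 G=7 C=8): 3' end AC has 1 G/C ✓; Tm = 64.9 + 41·(15 − 16.4)/23 = 62.4°C ✓; length 23 ✓; longest run = 3 ✓ — passes.
P2 (24 nt, A=4 T=4 G=8 C=8): 3' end CT has 1 G/C ✓; Tm = 64.9 + 41·(16 − 16.4)/24 = 64.2°C ✓; length 24 ✓; longest run = 4 ✓ — passes.
P3 (26 nt, A=8 T=4 G=4 C=10): 3' end TA has 0 G/C, need ≥1 ✗; Tm = 64.9 + 41·(14 − 16.4)/26 = 61.1°C ✓; length 26, outside 23–25 ✗; longest run = 2 ✓ — fails.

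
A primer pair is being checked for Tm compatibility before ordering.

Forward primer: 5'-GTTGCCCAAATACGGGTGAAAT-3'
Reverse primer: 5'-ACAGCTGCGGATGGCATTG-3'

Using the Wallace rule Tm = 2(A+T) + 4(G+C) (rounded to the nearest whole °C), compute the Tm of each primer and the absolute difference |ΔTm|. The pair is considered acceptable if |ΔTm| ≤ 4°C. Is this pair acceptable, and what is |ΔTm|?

|ΔTm| = 4°C; the pair is acceptable.

Forward: A=7 T=5 G=6 C=4 → Tm = 2·12 + 4·10 = 64°C.
Reverse: A=4 T=4 G=7 C=4 → Tm = 2·8 + 4·11 = 60°C.
|ΔTm| = |64 − 60| = 4°C, ≤ 4°C.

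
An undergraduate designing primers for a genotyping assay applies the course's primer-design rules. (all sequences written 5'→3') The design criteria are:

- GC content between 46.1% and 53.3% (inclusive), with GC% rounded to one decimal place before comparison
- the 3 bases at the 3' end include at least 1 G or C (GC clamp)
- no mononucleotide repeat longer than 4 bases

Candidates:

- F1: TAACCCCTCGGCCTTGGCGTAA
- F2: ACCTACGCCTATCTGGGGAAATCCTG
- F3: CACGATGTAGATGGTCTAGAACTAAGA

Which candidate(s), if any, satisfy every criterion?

F1 (22 nt, A=4 T=5 G=5 C=8): GC 13/22 = 59.1%, outside 46.1–53.3% ✗; 3' end TAA has 0 G/C, need ≥1 ✗; longest run = 4 ✓ — fails.
F2 (26 nt, A=6 T=6 G=6 C=8): GC 14/26 = 53.8%, outside 46.1–53.3% ✗; 3' end CTG has 2 G/C ✓; longest run = 4 ✓ — fails.
F3 (27 nt, A=10 T=6 G=7 C=4): GC 11/27 = 40.7%, outside 46.1–53.3% ✗; 3' end AGA has 1 G/C ✓; longest run = 2 ✓ — fails.

None of the candidates satisfy all criteria.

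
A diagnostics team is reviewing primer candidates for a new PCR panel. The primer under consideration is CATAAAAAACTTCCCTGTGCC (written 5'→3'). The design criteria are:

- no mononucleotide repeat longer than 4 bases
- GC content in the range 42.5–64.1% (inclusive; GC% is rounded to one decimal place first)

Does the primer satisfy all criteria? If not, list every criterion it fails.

Fails: homopolymer run.

Base counts: A=7, T=5, G=2, C=7 (length 21).
homopolymer run: longest run = 6, exceeds 4 ✗
GC content: GC 9/21 = 42.9% ✓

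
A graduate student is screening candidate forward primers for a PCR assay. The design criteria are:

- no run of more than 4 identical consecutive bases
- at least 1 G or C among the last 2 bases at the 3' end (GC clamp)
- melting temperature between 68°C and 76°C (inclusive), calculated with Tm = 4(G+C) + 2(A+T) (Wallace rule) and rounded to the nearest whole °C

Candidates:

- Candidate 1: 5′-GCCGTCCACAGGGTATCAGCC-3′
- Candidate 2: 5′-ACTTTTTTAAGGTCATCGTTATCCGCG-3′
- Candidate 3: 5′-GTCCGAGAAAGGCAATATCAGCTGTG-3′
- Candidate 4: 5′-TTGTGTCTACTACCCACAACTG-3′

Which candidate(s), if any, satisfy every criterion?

Candidate 1 (21 nt, A=4 T=3 G=6 C=8): longest run = 3 ✓; 3' end CC has 2 G/C ✓; Tm = 2·7 + 4·14 = 70°C ✓ — passes.
Candidate 2 (27 nt, A=5 T=11 G=5 C=6): longest run = 6, exceeds 4 ✗; 3' end CG has 2 G/C ✓; Tm = 2·16 + 4·11 = 76°C ✓ — fails.
Candidate 3 (26 nt, A=8 T=5 G=8 C=5): longest run = 3 ✓; 3' end TG has 1 G/C ✓; Tm = 2·13 + 4·13 = 78°C, outside 68–76°C ✗ — fails.
Candidate 4 (22 nt, A=5 T=7 G=3 C=7): longest run = 3 ✓; 3' end TG has 1 G/C ✓; Tm = 2·12 + 4·10 = 64°C, outside 68–76°C ✗ — fails.

Candidate 1 only.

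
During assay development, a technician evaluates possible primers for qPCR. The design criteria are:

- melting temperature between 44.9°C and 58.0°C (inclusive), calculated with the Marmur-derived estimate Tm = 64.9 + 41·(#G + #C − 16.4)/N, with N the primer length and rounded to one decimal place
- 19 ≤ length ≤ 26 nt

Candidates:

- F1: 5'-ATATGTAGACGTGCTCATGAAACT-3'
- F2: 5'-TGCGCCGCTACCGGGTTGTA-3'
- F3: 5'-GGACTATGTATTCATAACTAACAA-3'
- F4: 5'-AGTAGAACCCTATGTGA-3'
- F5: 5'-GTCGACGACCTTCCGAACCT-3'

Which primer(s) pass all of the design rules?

F1, F2, F3 and F5.

F1 (24 nt, A=8 T=7 G=5 C=4): Tm = 64.9 + 41·(9 − 16.4)/24 = 52.3°C ✓; length 24 ✓ — passes.
F2 (20 nt, A=2 T=5 G=7 C=6): Tm = 64.9 + 41·(13 − 16.4)/20 = 57.9°C ✓; length 20 ✓ — passes.
F3 (24 nt, A=10 T=7 G=3 C=4): Tm = 64.9 + 41·(7 − 16.4)/24 = 48.8°C ✓; length 24 ✓ — passes.
F4 (17 nt, A=6 T=4 G=4 C=3): Tm = 64.9 + 41·(7 − 16.4)/17 = 42.2°C, outside 44.9–58.0°C ✗; length 17, outside 19–26 ✗ — fails.
F5 (20 nt, A=4 T=4 G=4 C=8): Tm = 64.9 + 41·(12 − 16.4)/20 = 55.9°C ✓; length 20 ✓ — passes.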